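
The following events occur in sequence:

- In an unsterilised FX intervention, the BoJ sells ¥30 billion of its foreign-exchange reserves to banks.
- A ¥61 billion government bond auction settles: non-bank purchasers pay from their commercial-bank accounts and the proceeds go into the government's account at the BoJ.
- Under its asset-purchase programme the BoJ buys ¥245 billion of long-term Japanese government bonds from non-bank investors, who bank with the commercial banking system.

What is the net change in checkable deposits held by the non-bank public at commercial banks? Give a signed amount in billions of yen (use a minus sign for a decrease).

+¥184 billion

BoJ balance sheet:
  Assets:      Securities +¥245B, Foreign assets −¥30B
  Liabilities: Bank reserves +¥154B, Government deposits +¥61B
Commercial banking system:
  Assets:      Reserves at CB +¥154B, Foreign assets +¥30B
  Liabilities: Checkable deposits +¥184B
So the change in checkable deposits held by the non-bank public at commercial banks is +¥184 billion.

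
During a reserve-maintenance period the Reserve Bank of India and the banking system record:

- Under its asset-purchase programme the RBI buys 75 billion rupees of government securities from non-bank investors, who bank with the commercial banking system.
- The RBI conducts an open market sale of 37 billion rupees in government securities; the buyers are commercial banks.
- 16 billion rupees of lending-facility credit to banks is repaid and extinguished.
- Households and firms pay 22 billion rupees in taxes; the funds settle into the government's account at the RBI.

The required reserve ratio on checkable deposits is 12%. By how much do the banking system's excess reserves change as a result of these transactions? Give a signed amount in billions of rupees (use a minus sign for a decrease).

-6.36 billion

Asset purchase (from non-banks) 75 billion rupees: reserves +75B, deposits +75B.
OMO sale (to banks) 37 billion rupees: reserves −37B, deposits 0.
Discount-window repayment 16 billion rupees: reserves −16B, deposits 0.
Government account inflow 22 billion rupees: reserves −22B, deposits −22B.
Totals: Δreserves = 0, Δdeposits = +53B.
Δrequired reserves = 12% × +53B = +6.36B.
Δexcess reserves = Δreserves − Δrequired = 0 − (+6.36B) = -6.36 billion.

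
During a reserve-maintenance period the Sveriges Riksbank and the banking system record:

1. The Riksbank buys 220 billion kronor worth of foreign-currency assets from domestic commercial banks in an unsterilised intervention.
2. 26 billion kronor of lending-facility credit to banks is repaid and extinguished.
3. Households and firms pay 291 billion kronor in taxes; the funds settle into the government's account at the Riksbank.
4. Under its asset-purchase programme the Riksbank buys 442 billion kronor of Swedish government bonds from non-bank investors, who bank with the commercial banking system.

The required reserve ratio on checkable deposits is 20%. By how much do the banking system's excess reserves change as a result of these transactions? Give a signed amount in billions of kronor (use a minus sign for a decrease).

+314.8 billion

FX purchase 220 billion kronor: reserves +220B, deposits 0.
Discount-window repayment 26 billion kronor: reserves −26B, deposits 0.
Government account inflow 291 billion kronor: reserves −291B, deposits −291B.
Asset purchase (from non-banks) 442 billion kronor: reserves +442B, deposits +442B.
Totals: Δreserves = +345B, Δdeposits = +151B.
Δrequired reserves = 20% × +151B = +30.2B.
Δexcess reserves = Δreserves − Δrequired = +345B − (+30.2B) = +314.8 billion.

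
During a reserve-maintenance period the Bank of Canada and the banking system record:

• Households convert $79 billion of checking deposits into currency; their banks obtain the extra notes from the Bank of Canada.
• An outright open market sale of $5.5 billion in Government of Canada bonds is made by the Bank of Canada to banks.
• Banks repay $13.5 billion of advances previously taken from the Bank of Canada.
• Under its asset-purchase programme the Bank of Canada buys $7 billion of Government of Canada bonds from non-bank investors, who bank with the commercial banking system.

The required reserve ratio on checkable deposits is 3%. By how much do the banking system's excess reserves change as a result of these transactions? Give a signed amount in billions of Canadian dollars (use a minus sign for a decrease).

Currency withdrawal $79 billion: reserves −$79B, deposits −$79B.
OMO sale (to banks) $5.5 billion: reserves −$5.5B, deposits 0.
Discount-window repayment $13.5 billion: reserves −$13.5B, deposits 0.
Asset purchase (from non-banks) $7 billion: reserves +$7B, deposits +$7B.
Totals: Δreserves = −$91B, Δdeposits = −$72B.
Δrequired reserves = 3% × −$72B = −$2.16B.
Δexcess reserves = Δreserves − Δrequired = −$91B − (−$2.16B) = -$88.84 billion.

-$88.84 billion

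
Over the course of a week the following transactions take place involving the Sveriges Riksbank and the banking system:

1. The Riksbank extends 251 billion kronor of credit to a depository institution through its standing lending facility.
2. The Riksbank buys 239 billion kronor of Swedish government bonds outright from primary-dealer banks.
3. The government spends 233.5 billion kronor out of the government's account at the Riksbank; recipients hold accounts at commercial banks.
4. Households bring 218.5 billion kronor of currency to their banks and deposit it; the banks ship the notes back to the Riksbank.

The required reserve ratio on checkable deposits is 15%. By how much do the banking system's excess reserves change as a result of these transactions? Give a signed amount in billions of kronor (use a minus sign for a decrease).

+874.2 billion

Discount-window loan 251 billion kronor: reserves +251B, deposits 0.
OMO purchase (from banks) 239 billion kronor: reserves +239B, deposits 0.
Government spending 233.5 billion kronor: reserves +233.5B, deposits +233.5B.
Currency deposit 218.5 billion kronor: reserves +218.5B, deposits +218.5B.
Totals: Δreserves = +942B, Δdeposits = +452B.
Δrequired reserves = 15% × +452B = +67.8B.
Δexcess reserves = Δreserves − Δrequired = +942B − (+67.8B) = +874.2 billion.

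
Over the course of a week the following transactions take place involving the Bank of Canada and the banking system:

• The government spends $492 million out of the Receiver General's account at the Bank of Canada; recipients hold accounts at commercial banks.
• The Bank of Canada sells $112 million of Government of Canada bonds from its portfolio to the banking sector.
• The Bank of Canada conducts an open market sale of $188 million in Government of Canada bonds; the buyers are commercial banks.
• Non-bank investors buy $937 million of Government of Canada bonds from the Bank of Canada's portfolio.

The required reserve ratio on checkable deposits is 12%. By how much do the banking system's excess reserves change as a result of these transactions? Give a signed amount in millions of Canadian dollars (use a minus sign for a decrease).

Government spending $492 million: reserves +$492M, deposits +$492M.
OMO sale (to banks) $112 million: reserves −$112M, deposits 0.
OMO sale (to banks) $188 million: reserves −$188M, deposits 0.
Asset sale (to non-banks) $937 million: reserves −$937M, deposits −$937M.
Totals: Δreserves = −$745M, Δdeposits = −$445M.
Δrequired reserves = 12% × −$445M = −$53.4M.
Δexcess reserves = Δreserves − Δrequired = −$745M − (−$53.4M) = -$691.6 million.

-$691.6 million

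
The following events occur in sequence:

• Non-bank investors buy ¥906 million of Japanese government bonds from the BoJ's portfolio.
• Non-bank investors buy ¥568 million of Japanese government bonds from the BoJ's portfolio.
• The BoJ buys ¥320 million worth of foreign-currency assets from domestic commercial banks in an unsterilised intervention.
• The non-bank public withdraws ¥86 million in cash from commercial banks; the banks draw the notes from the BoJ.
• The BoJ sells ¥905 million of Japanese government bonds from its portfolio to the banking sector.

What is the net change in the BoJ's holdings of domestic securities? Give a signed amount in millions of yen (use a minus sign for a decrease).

Asset sale (to non-banks) ¥906 million: securities removed from the BoJ's portfolio → −¥906M.
Asset sale (to non-banks) ¥568 million: securities removed from the BoJ's portfolio → −¥568M.
FX purchase ¥320 million: the BoJ's securities portfolio is untouched → 0.
Currency withdrawal ¥86 million: the BoJ's securities portfolio is untouched → 0.
OMO sale (to banks) ¥905 million: securities removed from the BoJ's portfolio → −¥905M.
Net: −906 − 568 + 0 + 0 − 905 = -¥2379 million.

-¥2379 million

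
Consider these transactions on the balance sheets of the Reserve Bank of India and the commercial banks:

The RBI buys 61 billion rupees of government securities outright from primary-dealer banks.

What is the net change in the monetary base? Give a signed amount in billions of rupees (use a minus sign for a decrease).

OMO purchase (from banks) 61 billion rupees: RBI balance sheet expands → +61B.

+61 billion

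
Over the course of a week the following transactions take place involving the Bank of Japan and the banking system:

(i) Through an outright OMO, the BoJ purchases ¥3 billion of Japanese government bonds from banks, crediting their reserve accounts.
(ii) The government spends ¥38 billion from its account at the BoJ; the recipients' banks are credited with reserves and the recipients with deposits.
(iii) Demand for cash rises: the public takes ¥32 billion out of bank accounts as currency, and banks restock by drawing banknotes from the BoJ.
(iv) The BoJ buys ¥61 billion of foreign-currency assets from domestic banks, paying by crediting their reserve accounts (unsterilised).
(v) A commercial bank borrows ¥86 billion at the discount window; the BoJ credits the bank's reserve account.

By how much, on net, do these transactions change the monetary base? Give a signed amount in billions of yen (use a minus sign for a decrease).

OMO purchase (from banks) ¥3 billion: BoJ balance sheet expands → +¥3B.
Government spending ¥38 billion: a non-base liability converts back to reserves → +¥38B.
Currency withdrawal ¥32 billion: just a shift between currency and reserves — both are base money → 0.
FX purchase ¥61 billion: BoJ balance sheet expands → +¥61B.
Discount-window loan ¥86 billion: BoJ balance sheet expands → +¥86B.
Net: 3 + 38 + 0 + 61 + 86 = +¥188 billion.

+¥188 billion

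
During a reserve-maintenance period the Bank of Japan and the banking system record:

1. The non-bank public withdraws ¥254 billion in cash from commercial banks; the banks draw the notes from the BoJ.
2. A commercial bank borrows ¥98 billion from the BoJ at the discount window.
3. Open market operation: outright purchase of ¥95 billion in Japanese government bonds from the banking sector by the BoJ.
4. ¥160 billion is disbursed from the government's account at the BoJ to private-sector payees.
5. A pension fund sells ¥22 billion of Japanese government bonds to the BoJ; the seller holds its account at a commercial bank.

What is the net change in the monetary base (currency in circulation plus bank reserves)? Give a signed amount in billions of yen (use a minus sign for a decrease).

BoJ balance sheet:
  Assets:      Securities +¥117B, Loans to banks +¥98B
  Liabilities: Bank reserves +¥121B, Currency in circulation +¥254B, Government deposits −¥160B
Monetary base = currency + reserves: +¥254B + (+¥121B) = +¥375 billion.

+¥375 billion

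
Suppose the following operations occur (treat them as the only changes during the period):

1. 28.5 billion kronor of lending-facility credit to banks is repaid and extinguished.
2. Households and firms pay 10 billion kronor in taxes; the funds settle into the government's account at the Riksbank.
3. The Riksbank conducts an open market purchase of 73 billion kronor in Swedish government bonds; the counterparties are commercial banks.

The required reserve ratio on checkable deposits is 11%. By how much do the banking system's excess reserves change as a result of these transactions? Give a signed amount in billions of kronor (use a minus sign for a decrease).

+35.6 billion

Discount-window repayment 28.5 billion kronor: reserves −28.5B, deposits 0.
Government account inflow 10 billion kronor: reserves −10B, deposits −10B.
OMO purchase (from banks) 73 billion kronor: reserves +73B, deposits 0.
Totals: Δreserves = +34.5B, Δdeposits = −10B.
Δrequired reserves = 11% × −10B = −1.1B.
Δexcess reserves = Δreserves − Δrequired = +34.5B − (−1.1B) = +35.6 billion.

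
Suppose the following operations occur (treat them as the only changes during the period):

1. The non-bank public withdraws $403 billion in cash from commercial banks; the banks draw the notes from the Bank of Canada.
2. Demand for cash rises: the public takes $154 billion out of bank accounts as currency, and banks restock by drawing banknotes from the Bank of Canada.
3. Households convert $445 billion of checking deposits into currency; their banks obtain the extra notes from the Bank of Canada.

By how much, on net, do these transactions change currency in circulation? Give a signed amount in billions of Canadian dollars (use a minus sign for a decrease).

Bank of Canada balance sheet:
  Assets:      no change
  Liabilities: Bank reserves −$1002B, Currency in circulation +$1002B
Commercial banking system:
  Assets:      Reserves at CB −$1002B
  Liabilities: Checkable deposits −$1002B
So the change in currency in circulation is +$1002 billion.

+$1002 billion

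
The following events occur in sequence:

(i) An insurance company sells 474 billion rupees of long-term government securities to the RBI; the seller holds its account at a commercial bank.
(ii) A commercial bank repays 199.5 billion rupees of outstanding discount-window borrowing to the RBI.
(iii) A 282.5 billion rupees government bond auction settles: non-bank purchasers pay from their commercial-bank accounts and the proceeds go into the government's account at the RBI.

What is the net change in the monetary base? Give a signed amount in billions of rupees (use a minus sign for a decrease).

-8 billion

Asset purchase (from non-banks) 474 billion rupees: RBI balance sheet expands → +474B.
Discount-window repayment 199.5 billion rupees: RBI balance sheet contracts → −199.5B.
Government account inflow 282.5 billion rupees: reserves shift to a non-base liability → −282.5B.
Net: 474 − 199.5 − 282.5 = -8 billion.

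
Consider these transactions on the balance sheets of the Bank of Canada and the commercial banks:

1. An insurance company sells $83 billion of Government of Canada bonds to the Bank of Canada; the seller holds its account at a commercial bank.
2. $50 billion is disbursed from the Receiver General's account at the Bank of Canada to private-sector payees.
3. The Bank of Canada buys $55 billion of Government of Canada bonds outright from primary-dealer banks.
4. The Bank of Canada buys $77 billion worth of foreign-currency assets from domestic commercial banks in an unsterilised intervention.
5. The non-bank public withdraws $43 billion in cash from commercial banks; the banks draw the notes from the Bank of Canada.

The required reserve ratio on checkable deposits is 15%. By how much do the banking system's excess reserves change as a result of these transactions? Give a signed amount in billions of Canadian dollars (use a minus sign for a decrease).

+$208.5 billion

Asset purchase (from non-banks) $83 billion: reserves +$83B, deposits +$83B.
Government spending $50 billion: reserves +$50B, deposits +$50B.
OMO purchase (from banks) $55 billion: reserves +$55B, deposits 0.
FX purchase $77 billion: reserves +$77B, deposits 0.
Currency withdrawal $43 billion: reserves −$43B, deposits −$43B.
Totals: Δreserves = +$222B, Δdeposits = +$90B.
Δrequired reserves = 15% × +$90B = +$13.5B.
Δexcess reserves = Δreserves − Δrequired = +$222B − (+$13.5B) = +$208.5 billion.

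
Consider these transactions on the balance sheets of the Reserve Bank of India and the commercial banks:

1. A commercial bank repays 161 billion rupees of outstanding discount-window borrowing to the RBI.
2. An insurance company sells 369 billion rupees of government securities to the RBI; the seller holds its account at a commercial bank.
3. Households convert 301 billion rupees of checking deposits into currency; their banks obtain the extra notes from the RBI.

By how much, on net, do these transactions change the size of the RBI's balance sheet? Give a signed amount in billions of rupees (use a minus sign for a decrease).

+208 billion

RBI balance sheet:
  Assets:      Securities +369B, Loans to banks −161B
  Liabilities: Bank reserves −93B, Currency in circulation +301B
Change in total RBI assets = +208 billion.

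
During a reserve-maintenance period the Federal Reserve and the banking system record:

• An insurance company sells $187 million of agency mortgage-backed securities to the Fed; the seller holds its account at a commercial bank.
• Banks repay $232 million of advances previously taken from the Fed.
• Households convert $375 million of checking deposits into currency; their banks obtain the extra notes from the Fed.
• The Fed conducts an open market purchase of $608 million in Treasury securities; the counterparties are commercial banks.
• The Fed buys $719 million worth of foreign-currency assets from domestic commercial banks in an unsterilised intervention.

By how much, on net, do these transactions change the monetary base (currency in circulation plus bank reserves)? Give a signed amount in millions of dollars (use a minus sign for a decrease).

Asset purchase (from non-banks) $187 million: Fed balance sheet expands → +$187M.
Discount-window repayment $232 million: Fed balance sheet contracts → −$232M.
Currency withdrawal $375 million: just a shift between currency and reserves — both are base money → 0.
OMO purchase (from banks) $608 million: Fed balance sheet expands → +$608M.
FX purchase $719 million: Fed balance sheet expands → +$719M.
Net: 187 − 232 + 0 + 608 + 719 = +$1282 million.

+$1282 million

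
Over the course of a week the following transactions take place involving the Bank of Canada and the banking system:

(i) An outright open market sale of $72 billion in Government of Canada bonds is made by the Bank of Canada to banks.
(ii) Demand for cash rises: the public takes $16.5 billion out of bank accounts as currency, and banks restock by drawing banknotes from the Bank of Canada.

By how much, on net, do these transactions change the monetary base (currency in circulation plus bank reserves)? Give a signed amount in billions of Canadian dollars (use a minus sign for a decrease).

OMO sale (to banks) $72 billion: Bank of Canada balance sheet contracts → −$72B.
Currency withdrawal $16.5 billion: just a shift between currency and reserves — both are base money → 0.
Net: −72 + 0 = -$72 billion.

-$72 billion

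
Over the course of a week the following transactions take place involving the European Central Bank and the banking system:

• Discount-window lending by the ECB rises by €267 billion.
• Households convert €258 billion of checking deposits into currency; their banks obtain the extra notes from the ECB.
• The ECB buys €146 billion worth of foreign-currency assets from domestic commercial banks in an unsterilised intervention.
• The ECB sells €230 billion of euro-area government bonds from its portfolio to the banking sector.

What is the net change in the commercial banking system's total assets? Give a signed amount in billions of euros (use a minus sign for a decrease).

ECB balance sheet:
  Assets:      Securities −€230B, Loans to banks +€267B, Foreign assets +€146B
  Liabilities: Bank reserves −€75B, Currency in circulation +€258B
Commercial banking system:
  Assets:      Reserves at CB −€75B, Securities +€230B, Foreign assets −€146B
  Liabilities: Checkable deposits −€258B, Borrowings from CB +€267B
Change in total bank assets = +€9 billion.

+€9 billion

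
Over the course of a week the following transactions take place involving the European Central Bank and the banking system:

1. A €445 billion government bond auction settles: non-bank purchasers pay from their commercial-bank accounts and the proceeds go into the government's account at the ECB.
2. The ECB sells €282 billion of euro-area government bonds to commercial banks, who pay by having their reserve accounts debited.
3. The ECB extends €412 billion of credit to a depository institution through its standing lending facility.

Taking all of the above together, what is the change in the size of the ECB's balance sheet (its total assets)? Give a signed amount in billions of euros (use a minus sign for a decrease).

+€130 billion

ECB balance sheet:
  Assets:      Securities −€282B, Loans to banks +€412B
  Liabilities: Bank reserves −€315B, Government deposits +€445B
Commercial banking system:
  Assets:      Reserves at CB −€315B, Securities +€282B
  Liabilities: Checkable deposits −€445B, Borrowings from CB +€412B
Change in total ECB assets = +€130 billion.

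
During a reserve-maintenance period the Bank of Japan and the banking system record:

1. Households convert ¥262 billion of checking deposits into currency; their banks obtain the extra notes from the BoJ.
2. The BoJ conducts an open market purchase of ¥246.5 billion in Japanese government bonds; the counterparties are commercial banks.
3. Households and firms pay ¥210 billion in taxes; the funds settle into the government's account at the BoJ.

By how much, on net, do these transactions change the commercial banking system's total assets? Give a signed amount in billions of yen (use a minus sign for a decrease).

BoJ balance sheet:
  Assets:      Securities +¥246.5B
  Liabilities: Bank reserves −¥225.5B, Currency in circulation +¥262B, Government deposits +¥210B
Commercial banking system:
  Assets:      Reserves at CB −¥225.5B, Securities −¥246.5B
  Liabilities: Checkable deposits −¥472B
Change in total bank assets = -¥472 billion.

-¥472 billion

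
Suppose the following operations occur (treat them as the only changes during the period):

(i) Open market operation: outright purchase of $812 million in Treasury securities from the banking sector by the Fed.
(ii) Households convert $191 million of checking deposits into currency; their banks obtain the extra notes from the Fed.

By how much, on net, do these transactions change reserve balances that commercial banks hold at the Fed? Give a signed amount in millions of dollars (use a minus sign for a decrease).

Fed balance sheet:
  Assets:      Securities +$812M
  Liabilities: Bank reserves +$621M, Currency in circulation +$191M
Commercial banking system:
  Assets:      Reserves at CB +$621M, Securities −$812M
  Liabilities: Checkable deposits −$191M
So the change in reserve balances that commercial banks hold at the Fed is +$621 million.

+$621 million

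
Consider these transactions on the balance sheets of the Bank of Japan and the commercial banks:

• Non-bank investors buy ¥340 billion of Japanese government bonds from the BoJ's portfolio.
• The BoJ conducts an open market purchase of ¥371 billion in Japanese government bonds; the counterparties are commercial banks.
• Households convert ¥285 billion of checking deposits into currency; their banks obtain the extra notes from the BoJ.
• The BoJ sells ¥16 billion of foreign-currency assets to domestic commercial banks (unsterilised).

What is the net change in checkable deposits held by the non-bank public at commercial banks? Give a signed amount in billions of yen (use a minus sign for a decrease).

BoJ balance sheet:
  Assets:      Securities +¥31B, Foreign assets −¥16B
  Liabilities: Bank reserves −¥270B, Currency in circulation +¥285B
Commercial banking system:
  Assets:      Reserves at CB −¥270B, Securities −¥371B, Foreign assets +¥16B
  Liabilities: Checkable deposits −¥625B
So the change in checkable deposits held by the non-bank public at commercial banks is -¥625 billion.

-¥625 billion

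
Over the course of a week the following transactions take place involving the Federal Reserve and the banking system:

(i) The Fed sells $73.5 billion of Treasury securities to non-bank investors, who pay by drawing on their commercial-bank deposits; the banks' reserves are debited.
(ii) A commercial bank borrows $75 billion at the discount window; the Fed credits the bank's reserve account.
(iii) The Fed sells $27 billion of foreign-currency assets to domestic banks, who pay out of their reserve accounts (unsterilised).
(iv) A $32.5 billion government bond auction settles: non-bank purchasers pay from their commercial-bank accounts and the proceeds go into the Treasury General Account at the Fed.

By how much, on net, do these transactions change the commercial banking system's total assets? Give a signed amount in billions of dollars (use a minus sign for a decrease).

-$31 billion

Asset sale (to non-banks) $73.5 billion: bank balance sheets shrink → −$73.5B.
Discount-window loan $75 billion: bank balance sheets expand → +$75B.
FX sale $27 billion: just an asset swap on bank balance sheets → 0.
Government account inflow $32.5 billion: bank balance sheets shrink → −$32.5B.
Net: −73.5 + 75 + 0 − 32.5 = -$31 billion.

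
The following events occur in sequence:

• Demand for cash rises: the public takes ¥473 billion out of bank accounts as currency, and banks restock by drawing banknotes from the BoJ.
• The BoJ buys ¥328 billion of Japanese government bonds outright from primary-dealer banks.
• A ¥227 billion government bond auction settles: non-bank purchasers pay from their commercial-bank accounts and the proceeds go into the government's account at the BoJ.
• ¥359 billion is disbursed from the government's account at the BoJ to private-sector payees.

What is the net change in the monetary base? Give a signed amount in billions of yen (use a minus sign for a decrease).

+¥460 billion

BoJ balance sheet:
  Assets:      Securities +¥328B
  Liabilities: Bank reserves −¥13B, Currency in circulation +¥473B, Government deposits −¥132B
Monetary base = currency + reserves: +¥473B + (−¥13B) = +¥460 billion.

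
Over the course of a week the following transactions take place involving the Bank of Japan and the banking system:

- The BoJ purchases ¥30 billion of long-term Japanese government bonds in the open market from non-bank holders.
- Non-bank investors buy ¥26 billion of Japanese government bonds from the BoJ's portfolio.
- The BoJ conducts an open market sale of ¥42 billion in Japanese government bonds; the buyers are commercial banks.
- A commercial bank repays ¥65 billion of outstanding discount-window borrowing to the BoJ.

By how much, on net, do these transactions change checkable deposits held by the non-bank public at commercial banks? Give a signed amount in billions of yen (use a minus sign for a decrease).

Asset purchase (from non-banks) ¥30 billion: non-bank counterparties' bank balances rise → +¥30B.
Asset sale (to non-banks) ¥26 billion: non-bank counterparties' bank balances fall → −¥26B.
OMO sale (to banks) ¥42 billion: the counterparty is a bank, so public deposits are unchanged → 0.
Discount-window repayment ¥65 billion: the counterparty is a bank, so public deposits are unchanged → 0.
Net: 30 − 26 + 0 + 0 = +¥4 billion.

+¥4 billion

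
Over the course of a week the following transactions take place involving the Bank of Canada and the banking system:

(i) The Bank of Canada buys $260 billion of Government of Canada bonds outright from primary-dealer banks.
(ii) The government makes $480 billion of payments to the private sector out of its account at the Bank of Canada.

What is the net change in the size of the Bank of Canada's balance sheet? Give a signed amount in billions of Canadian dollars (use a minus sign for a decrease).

+$260 billion

Bank of Canada balance sheet:
  Assets:      Securities +$260B
  Liabilities: Bank reserves +$740B, Government deposits −$480B
Change in total Bank of Canada assets = +$260 billion.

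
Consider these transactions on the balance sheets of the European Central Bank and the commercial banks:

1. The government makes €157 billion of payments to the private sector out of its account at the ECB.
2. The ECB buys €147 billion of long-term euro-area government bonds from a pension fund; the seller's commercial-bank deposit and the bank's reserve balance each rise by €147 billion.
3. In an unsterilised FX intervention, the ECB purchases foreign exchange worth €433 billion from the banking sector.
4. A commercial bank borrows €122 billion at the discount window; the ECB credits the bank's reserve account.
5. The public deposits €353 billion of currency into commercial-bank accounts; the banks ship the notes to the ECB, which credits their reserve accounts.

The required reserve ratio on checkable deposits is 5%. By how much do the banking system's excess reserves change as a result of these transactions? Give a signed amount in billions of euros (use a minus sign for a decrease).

+€1179.15 billion

Government spending €157 billion: reserves +€157B, deposits +€157B.
Asset purchase (from non-banks) €147 billion: reserves +€147B, deposits +€147B.
FX purchase €433 billion: reserves +€433B, deposits 0.
Discount-window loan €122 billion: reserves +€122B, deposits 0.
Currency deposit €353 billion: reserves +€353B, deposits +€353B.
Totals: Δreserves = +€1212B, Δdeposits = +€657B.
Δrequired reserves = 5% × +€657B = +€32.85B.
Δexcess reserves = Δreserves − Δrequired = +€1212B − (+€32.85B) = +€1179.15 billion.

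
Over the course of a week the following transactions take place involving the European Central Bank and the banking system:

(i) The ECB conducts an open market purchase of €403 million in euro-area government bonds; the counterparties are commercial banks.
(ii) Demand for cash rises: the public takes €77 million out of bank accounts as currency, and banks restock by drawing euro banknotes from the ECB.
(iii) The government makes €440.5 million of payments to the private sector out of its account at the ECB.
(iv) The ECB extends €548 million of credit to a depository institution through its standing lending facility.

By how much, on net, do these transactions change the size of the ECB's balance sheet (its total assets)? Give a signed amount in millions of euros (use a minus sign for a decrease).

+€951 million

OMO purchase (from banks) €403 million: an ECB asset is acquired → +€403M.
Currency withdrawal €77 million: only the composition of liabilities changes → 0.
Government spending €440.5 million: only the composition of liabilities changes → 0.
Discount-window loan €548 million: an ECB asset is acquired → +€548M.
Net: 403 + 0 + 0 + 548 = +€951 million.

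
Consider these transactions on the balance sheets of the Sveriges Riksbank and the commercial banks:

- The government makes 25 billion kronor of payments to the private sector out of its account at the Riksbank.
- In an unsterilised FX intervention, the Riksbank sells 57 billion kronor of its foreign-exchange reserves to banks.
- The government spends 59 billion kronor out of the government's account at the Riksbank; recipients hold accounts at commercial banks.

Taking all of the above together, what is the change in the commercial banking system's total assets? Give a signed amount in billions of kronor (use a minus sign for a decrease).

Government spending 25 billion kronor: bank balance sheets expand → +25B.
FX sale 57 billion kronor: just an asset swap on bank balance sheets → 0.
Government spending 59 billion kronor: bank balance sheets expand → +59B.
Net: 25 + 0 + 59 = +84 billion.

+84 billion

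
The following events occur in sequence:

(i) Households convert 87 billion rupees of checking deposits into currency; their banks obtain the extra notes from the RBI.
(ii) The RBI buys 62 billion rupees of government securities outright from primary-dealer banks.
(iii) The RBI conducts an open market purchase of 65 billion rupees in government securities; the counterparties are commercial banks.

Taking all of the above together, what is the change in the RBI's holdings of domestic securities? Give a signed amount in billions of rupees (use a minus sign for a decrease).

RBI balance sheet:
  Assets:      Securities +127B
  Liabilities: Bank reserves +40B, Currency in circulation +87B
So the change in the RBI's holdings of domestic securities is +127 billion.

+127 billion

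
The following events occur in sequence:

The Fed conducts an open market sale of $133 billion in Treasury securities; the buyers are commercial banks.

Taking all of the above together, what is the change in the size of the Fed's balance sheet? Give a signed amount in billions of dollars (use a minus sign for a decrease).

-$133 billion

OMO sale (to banks) $133 billion: a Fed asset is shed → −$133B.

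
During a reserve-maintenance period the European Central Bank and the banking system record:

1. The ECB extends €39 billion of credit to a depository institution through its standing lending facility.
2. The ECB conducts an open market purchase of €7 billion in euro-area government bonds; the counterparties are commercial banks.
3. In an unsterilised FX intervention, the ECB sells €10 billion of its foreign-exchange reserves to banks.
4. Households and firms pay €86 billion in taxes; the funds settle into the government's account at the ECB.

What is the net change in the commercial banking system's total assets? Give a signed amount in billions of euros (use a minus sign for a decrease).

ECB balance sheet:
  Assets:      Securities +€7B, Loans to banks +€39B, Foreign assets −€10B
  Liabilities: Bank reserves −€50B, Government deposits +€86B
Commercial banking system:
  Assets:      Reserves at CB −€50B, Securities −€7B, Foreign assets +€10B
  Liabilities: Checkable deposits −€86B, Borrowings from CB +€39B
Change in total bank assets = -€47 billion.

-€47 billion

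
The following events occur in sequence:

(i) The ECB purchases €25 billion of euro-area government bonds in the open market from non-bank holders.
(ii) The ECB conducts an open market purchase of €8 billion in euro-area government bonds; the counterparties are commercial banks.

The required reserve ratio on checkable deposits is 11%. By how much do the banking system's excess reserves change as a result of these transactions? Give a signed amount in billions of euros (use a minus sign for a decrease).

+€30.25 billion

Asset purchase (from non-banks) €25 billion: reserves +€25B, deposits +€25B.
OMO purchase (from banks) €8 billion: reserves +€8B, deposits 0.
Totals: Δreserves = +€33B, Δdeposits = +€25B.
Δrequired reserves = 11% × +€25B = +€2.75B.
Δexcess reserves = Δreserves − Δrequired = +€33B − (+€2.75B) = +€30.25 billion.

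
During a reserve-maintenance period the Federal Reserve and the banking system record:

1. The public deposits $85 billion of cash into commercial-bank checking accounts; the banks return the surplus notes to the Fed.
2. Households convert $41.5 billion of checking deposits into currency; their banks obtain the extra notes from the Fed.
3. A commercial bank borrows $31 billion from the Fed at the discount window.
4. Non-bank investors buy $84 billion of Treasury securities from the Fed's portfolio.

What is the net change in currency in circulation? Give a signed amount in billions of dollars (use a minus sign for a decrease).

-$43.5 billion

Currency deposit $85 billion: notes return to the central bank → −$85B.
Currency withdrawal $41.5 billion: notes leave the central bank → +$41.5B.
Discount-window loan $31 billion: no currency enters or leaves circulation → 0.
Asset sale (to non-banks) $84 billion: no currency enters or leaves circulation → 0.
Net: −85 + 41.5 + 0 + 0 = -$43.5 billion.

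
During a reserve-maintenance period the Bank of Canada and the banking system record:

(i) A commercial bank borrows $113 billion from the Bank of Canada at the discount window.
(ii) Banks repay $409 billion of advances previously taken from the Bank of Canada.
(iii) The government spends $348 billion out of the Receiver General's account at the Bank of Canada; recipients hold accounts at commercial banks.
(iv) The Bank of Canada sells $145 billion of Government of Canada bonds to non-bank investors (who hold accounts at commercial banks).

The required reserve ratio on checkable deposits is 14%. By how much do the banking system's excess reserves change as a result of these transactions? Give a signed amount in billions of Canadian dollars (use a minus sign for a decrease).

-$121.42 billion

Discount-window loan $113 billion: reserves +$113B, deposits 0.
Discount-window repayment $409 billion: reserves −$409B, deposits 0.
Government spending $348 billion: reserves +$348B, deposits +$348B.
Asset sale (to non-banks) $145 billion: reserves −$145B, deposits −$145B.
Totals: Δreserves = −$93B, Δdeposits = +$203B.
Δrequired reserves = 14% × +$203B = +$28.42B.
Δexcess reserves = Δreserves − Δrequired = −$93B − (+$28.42B) = -$121.42 billion.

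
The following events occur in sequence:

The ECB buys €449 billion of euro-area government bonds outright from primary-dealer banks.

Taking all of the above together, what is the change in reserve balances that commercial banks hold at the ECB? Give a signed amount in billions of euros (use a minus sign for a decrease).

+€449 billion

ECB balance sheet:
  Assets:      Securities +€449B
  Liabilities: Bank reserves +€449B
Commercial banking system:
  Assets:      Reserves at CB +€449B, Securities −€449B
  Liabilities: no change
So the change in reserve balances that commercial banks hold at the ECB is +€449 billion.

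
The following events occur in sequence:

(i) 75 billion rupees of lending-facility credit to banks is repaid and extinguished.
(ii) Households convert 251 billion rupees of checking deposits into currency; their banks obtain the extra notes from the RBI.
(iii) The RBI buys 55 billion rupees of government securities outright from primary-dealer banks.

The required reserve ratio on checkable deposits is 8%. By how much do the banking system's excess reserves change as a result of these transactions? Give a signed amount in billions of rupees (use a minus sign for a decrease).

-250.92 billion

Discount-window repayment 75 billion rupees: reserves −75B, deposits 0.
Currency withdrawal 251 billion rupees: reserves −251B, deposits −251B.
OMO purchase (from banks) 55 billion rupees: reserves +55B, deposits 0.
Totals: Δreserves = −271B, Δdeposits = −251B.
Δrequired reserves = 8% × −251B = −20.08B.
Δexcess reserves = Δreserves − Δrequired = −271B − (−20.08B) = -250.92 billion.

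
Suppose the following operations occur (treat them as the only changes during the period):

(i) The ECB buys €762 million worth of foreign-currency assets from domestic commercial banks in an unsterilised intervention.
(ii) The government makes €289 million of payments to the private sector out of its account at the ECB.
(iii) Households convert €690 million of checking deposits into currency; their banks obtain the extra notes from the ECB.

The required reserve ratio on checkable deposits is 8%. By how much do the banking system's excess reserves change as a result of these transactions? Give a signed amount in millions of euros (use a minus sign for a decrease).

FX purchase €762 million: reserves +€762M, deposits 0.
Government spending €289 million: reserves +€289M, deposits +€289M.
Currency withdrawal €690 million: reserves −€690M, deposits −€690M.
Totals: Δreserves = +€361M, Δdeposits = −€401M.
Δrequired reserves = 8% × −€401M = −€32.08M.
Δexcess reserves = Δreserves − Δrequired = +€361M − (−€32.08M) = +€393.08 million.

+€393.08 million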